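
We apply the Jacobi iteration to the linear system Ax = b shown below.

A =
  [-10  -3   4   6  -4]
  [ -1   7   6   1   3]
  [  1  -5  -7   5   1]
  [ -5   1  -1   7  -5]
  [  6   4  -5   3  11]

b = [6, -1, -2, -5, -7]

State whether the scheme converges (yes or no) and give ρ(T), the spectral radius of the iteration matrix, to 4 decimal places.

no, ρ = 1.1820

Split A = D + L + U, D = diag(-10, 7, -7, 7, 11).
T_J = -D⁻¹(L+U): T[4,0] = -(6)/(11) = -0.5455; T[4,4] = 0.
  T[0,:] = [+0.0000, -0.3000, +0.4000, +0.6000, -0.4000]
  T[1,:] = [+0.1429, +0.0000, -0.8571, -0.1429, -0.4286]
  T[2,:] = [+0.1429, -0.7143, +0.0000, +0.7143, +0.1429]
  T[3,:] = [+0.7143, -0.1429, +0.1429, +0.0000, +0.7143]
  T[4,:] = [-0.5455, -0.3636, +0.4545, -0.2727, +0.0000]
|λ(T)| sorted: 1.1820, 0.6774, 0.6699, 0.6484, 0.6484.
ρ = 1.1820; 1.1820 > 1, so it fails to converge.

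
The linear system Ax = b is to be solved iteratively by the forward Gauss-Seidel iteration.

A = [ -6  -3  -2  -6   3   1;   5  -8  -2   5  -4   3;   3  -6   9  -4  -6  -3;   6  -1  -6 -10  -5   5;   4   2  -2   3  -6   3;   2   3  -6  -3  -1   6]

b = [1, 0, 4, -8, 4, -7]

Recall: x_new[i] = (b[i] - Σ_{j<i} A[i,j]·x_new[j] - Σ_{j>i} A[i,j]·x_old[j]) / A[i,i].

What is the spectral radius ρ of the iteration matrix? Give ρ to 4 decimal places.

Split A = D + L + U, D = diag(-6, -8, 9, -10, -6, 6).
GS T = -(D+L)⁻¹U: row 0 first, T[0,1] = -(-3)/(-6) = -0.5000; later rows by forward substitution.
  T[0,:] = [+0.0000, -0.5000, -0.3333, -1.0000, +0.5000, +0.1667]
  T[1,:] = [+0.0000, -0.3125, -0.4583, +0.0000, -0.1875, +0.4792]
  T[2,:] = [+0.0000, -0.0417, -0.1944, +0.7778, +0.3750, +0.5972]
  T[3,:] = [+0.0000, -0.2438, -0.0375, -1.0667, -0.4062, +0.1938]
  T[4,:] = [+0.0000, -0.5455, -0.3289, -1.4593, -0.0573, +0.6686]
  T[5,:] = [+0.0000, +0.0685, +0.0723, +0.3346, +0.0894, +0.5104]
|roots of det(T-λI)|: 1.4155, 0.7262, 0.6189, 0.3833, 0.0190, 0.0000.
ρ(T) = max|λ| = 1.4155; 1.4155 > 1, so it fails to converge.

1.4155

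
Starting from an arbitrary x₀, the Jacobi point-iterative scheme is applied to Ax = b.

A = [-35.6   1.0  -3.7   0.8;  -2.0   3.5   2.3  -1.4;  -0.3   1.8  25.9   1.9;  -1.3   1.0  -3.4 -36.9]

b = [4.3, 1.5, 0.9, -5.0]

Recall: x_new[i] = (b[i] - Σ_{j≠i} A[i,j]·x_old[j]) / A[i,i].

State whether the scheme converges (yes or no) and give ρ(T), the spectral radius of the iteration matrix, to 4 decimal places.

A = D + L + U where D = diag(-35.6, 3.5, 25.9, -36.9).
Jacobi: T = -D⁻¹(L+U), T[1,0] = -(-2)/(3.5) = +0.5714; T[1,1] = 0.
  T[0,:] = [+0.0000, +0.0281, -0.1039, +0.0225]
  T[1,:] = [+0.5714, +0.0000, -0.6571, +0.4000]
  T[2,:] = [+0.0116, -0.0695, +0.0000, -0.0734]
  T[3,:] = [-0.0352, +0.0271, -0.0921, +0.0000]
|roots of det(T-λI)|: 0.3171, 0.1975, 0.1229, 0.0033.
spectral radius ρ = 0.3171; 0.3171 < 1, so it converges for any x₀.

yes, ρ = 0.3171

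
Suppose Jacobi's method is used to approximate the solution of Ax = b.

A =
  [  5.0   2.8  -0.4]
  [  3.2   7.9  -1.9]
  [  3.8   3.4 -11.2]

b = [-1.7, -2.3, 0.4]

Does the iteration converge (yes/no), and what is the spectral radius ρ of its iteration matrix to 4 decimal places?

Write A = D+L+U with D = diag(5, 7.9, -11.2).
Jacobi T = -D⁻¹(L+U): T[0,2] = -(-0.4)/(5) = +0.0800; T[0,0] = 0.
  T[0,:] = [+0.0000 -0.5600 +0.0800]
  T[1,:] = [-0.4051 +0.0000 +0.2405]
  T[2,:] = [+0.3393 +0.3036 +0.0000]
|eigenvalues of T|: 0.6429, 0.4517, 0.1912.
ρ = 0.6429; 0.6429 < 1: convergent.

yes, ρ = 0.6429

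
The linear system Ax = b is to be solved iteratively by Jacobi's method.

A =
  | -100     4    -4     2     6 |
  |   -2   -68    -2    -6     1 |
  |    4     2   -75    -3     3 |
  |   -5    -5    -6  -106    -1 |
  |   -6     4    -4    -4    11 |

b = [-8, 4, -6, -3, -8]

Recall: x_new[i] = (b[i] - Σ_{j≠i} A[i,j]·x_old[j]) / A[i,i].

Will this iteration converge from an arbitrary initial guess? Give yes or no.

Let D = diag(-100, -68, -75, -106, 11); L, U the strict triangles.
Jacobi: T = -D⁻¹(L+U), T[1,0] = -(-2)/(-68) = -0.0294; T[1,1] = 0.
  T[0,:] = [+0.0000, +0.0400, -0.0400, +0.0200, +0.0600]
  T[1,:] = [-0.0294, +0.0000, -0.0294, -0.0882, +0.0147]
  T[2,:] = [+0.0533, +0.0267, +0.0000, -0.0400, +0.0400]
  T[3,:] = [-0.0472, -0.0472, -0.0566, +0.0000, -0.0094]
  T[4,:] = [+0.5455, -0.3636, +0.3636, +0.3636, +0.0000]
|eigenvalues of T|: 0.1791, 0.1476, 0.1476, 0.0881, 0.0210.
spectral radius ρ = 0.1791; 0.1791 < 1: convergent.

yes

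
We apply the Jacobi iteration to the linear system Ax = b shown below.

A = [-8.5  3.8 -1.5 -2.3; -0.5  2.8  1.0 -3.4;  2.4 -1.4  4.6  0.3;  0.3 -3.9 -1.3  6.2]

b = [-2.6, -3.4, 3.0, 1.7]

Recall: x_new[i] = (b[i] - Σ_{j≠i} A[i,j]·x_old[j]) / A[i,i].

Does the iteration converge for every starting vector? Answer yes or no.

Diagonal D = diag(-8.5, 2.8, 4.6, 6.2); L, U strict lower/upper.
Jacobi: T = -D⁻¹(L+U), T[1,3] = -(-3.4)/(2.8) = +1.2143; T[1,1] = 0.
  T[0,:] = [+0.0000  +0.4471  -0.1765  -0.2706]
  T[1,:] = [+0.1786  +0.0000  -0.3571  +1.2143]
  T[2,:] = [-0.5217  +0.3043  +0.0000  -0.0652]
  T[3,:] = [-0.0484  +0.6290  +0.2097  +0.0000]
moduli |λ_i(T)| = 0.8834, 0.6748, 0.6748, 0.3929.
ρ = 0.8834; 0.8834 < 1 ⇒ converges.

yes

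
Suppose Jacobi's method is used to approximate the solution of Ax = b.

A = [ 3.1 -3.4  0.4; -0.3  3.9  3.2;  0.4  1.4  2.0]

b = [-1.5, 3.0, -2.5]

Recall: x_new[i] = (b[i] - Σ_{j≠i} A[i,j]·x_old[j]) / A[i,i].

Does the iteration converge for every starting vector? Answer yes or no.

yes

Write A = D+L+U with D = diag(3.1, 3.9, 2).
T_J = -D⁻¹(L+U): T[0,1] = -(-3.4)/(3.1) = +1.0968; T[0,0] = 0.
  T[0,:] = [+0.0000  +1.0968  -0.1290]
  T[1,:] = [+0.0769  +0.0000  -0.8205]
  T[2,:] = [-0.2000  -0.7000  +0.0000]
eigenvalue magnitudes: 0.9399, 0.6182, 0.3217.
ρ(T) = max|λ| = 0.9399; 0.9399 < 1 ⇒ converges.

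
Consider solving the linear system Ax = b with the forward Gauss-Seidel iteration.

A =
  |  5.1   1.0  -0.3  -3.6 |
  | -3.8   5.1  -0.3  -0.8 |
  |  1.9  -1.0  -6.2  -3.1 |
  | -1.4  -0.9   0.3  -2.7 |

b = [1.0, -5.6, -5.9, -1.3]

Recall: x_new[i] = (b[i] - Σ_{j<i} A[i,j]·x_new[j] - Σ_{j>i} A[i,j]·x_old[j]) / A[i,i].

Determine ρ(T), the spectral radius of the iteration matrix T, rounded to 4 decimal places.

Split A = D + L + U, D = diag(5.1, 5.1, -6.2, -2.7).
T_GS = -(D+L)⁻¹U: row 0 first, T[0,3] = -(-3.6)/(5.1) = +0.7059; later rows by forward substitution.
  T[0,:] = [+0.0000  -0.1961  +0.0588  +0.7059]
  T[1,:] = [+0.0000  -0.1461  +0.1027  +0.6828]
  T[2,:] = [+0.0000  -0.0365  +0.0015  -0.3938]
  T[3,:] = [+0.0000  +0.1463  -0.0646  -0.6374]
eigenvalue magnitudes: 0.8224, 0.0603, 0.0603, 0.0000.
spectral radius ρ = 0.8224; 0.8224 < 1, so it converges for any x₀.

0.8224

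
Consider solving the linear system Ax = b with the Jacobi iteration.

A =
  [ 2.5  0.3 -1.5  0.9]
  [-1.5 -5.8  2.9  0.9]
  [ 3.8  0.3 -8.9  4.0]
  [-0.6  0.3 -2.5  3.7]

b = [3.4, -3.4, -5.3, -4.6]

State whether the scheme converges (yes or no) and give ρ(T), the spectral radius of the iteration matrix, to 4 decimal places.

A = D + L + U where D = diag(2.5, -5.8, -8.9, 3.7).
T_J = -D⁻¹(L+U): T[0,1] = -(0.3)/(2.5) = -0.1200; T[0,0] = 0.
  T[0,:] = [+0.0000  -0.1200  +0.6000  -0.3600]
  T[1,:] = [-0.2586  +0.0000  +0.5000  +0.1552]
  T[2,:] = [+0.4270  +0.0337  +0.0000  +0.4494]
  T[3,:] = [+0.1622  -0.0811  +0.6757  +0.0000]
|eigenvalues of T|: 0.8230, 0.5783, 0.2485, 0.0038.
ρ = 0.8230; 0.8230 < 1: convergent.

yes, ρ = 0.8230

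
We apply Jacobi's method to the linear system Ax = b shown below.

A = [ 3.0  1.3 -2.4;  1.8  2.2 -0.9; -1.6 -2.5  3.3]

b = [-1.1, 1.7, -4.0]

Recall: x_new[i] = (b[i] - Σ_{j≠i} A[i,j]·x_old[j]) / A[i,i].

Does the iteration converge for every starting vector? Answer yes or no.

no

Diagonal D = diag(3, 2.2, 3.3); L, U strict lower/upper.
Jacobi T = -D⁻¹(L+U): T[1,0] = -(1.8)/(2.2) = -0.8182; T[1,1] = 0.
  T[0,:] = [+0.0000 -0.4333 +0.8000]
  T[1,:] = [-0.8182 +0.0000 +0.4091]
  T[2,:] = [+0.4848 +0.7576 +0.0000]
|eigenvalues of T|: 1.2344, 0.6865, 0.6865.
ρ = 1.2344; 1.2344 > 1 ⇒ diverges.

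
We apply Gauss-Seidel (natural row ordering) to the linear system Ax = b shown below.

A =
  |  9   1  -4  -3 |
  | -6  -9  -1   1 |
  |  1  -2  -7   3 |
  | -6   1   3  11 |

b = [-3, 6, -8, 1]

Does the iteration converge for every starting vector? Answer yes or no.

Write A = D+L+U with D = diag(9, -9, -7, 11).
Gauss-Seidel: T = -(D+L)⁻¹U, row 0 first, T[0,3] = -(-3)/(9) = +0.3333; later rows by forward substitution.
  T[0,:] = [+0.0000  -0.1111  +0.4444  +0.3333]
  T[1,:] = [+0.0000  +0.0741  -0.4074  -0.1111]
  T[2,:] = [+0.0000  -0.0370  +0.1799  +0.5079]
  T[3,:] = [+0.0000  -0.0572  +0.2304  +0.0534]
eigenvalue magnitudes: 0.5287, 0.1931, 0.0283, 0.0000.
spectral radius ρ = 0.5287; 0.5287 < 1, so it converges for any x₀.

yes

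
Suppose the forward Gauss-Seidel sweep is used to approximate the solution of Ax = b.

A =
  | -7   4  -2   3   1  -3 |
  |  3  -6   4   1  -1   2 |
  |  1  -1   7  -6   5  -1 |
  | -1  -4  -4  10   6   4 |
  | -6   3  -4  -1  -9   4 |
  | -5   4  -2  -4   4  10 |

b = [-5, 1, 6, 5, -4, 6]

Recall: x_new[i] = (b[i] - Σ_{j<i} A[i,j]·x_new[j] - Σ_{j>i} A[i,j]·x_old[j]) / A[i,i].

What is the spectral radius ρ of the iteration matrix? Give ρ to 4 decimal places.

Split A = D + L + U, D = diag(-7, -6, 7, 10, -9, 10).
Gauss-Seidel: T = -(D+L)⁻¹U, row 0 first, T[0,1] = -(4)/(-7) = +0.5714; later rows by forward substitution.
  T[0,:] = [+0.0000 +0.5714 -0.2857 +0.4286 +0.1429 -0.4286]
  T[1,:] = [+0.0000 +0.2857 +0.5238 +0.3810 -0.0952 +0.1190]
  T[2,:] = [+0.0000 -0.0408 +0.1156 +0.8503 -0.7483 +0.2211]
  T[3,:] = [+0.0000 +0.1551 +0.2272 +0.5354 -0.9231 -0.3068]
  T[4,:] = [+0.0000 -0.2848 +0.2884 -0.5961 +0.3082 +0.7057]
  T[5,:] = [+0.0000 +0.3392 -0.3537 +0.6846 -0.5327 -0.6227]
|λ(T)| sorted: 1.1359, 0.6452, 0.6452, 0.3805, 0.2420, 0.0000.
ρ(T) = max|λ| = 1.1359; 1.1359 > 1 ⇒ diverges.

1.1359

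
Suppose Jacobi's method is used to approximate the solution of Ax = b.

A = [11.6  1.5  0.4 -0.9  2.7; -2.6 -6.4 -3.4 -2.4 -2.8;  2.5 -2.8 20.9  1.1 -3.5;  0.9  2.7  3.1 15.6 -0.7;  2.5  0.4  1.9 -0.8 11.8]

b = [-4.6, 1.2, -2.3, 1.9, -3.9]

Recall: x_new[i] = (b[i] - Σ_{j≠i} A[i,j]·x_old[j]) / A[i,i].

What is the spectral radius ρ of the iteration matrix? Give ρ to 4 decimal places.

Diagonal D = diag(11.6, -6.4, 20.9, 15.6, 11.8); L, U strict lower/upper.
Jacobi: T = -D⁻¹(L+U), T[3,2] = -(3.1)/(15.6) = -0.1987; T[3,3] = 0.
  T[0,:] = [+0.0000 -0.1293 -0.0345 +0.0776 -0.2328]
  T[1,:] = [-0.4062 +0.0000 -0.5312 -0.3750 -0.4375]
  T[2,:] = [-0.1196 +0.1340 +0.0000 -0.0526 +0.1675]
  T[3,:] = [-0.0577 -0.1731 -0.1987 +0.0000 +0.0449]
  T[4,:] = [-0.2119 -0.0339 -0.1610 +0.0678 +0.0000]
eigenvalue magnitudes: 0.3201, 0.2714, 0.1763, 0.1230, 0.1230.
spectral radius ρ = 0.3201; 0.3201 < 1: convergent.

0.3201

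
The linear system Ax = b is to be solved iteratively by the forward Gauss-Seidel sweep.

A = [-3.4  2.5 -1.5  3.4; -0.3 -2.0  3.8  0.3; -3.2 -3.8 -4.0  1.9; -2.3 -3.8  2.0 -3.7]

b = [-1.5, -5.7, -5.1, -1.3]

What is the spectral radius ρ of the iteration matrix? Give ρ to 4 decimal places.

Write A = D+L+U with D = diag(-3.4, -2, -4, -3.7).
Gauss-Seidel: T = -(D+L)⁻¹U, row 0 first, T[0,1] = -(2.5)/(-3.4) = +0.7353; later rows by forward substitution.
  T[0,:] = [+0.0000  +0.7353  -0.4412  +1.0000]
  T[1,:] = [+0.0000  -0.1103  +1.9662  -0.0000]
  T[2,:] = [+0.0000  -0.4835  -1.5149  -0.3250]
  T[3,:] = [+0.0000  -0.6051  -2.5640  -0.7973]
|λ(T)| sorted: 1.5932, 0.5088, 0.5088, 0.0000.
ρ(T) = max|λ| = 1.5932; 1.5932 > 1 ⇒ diverges.

1.5932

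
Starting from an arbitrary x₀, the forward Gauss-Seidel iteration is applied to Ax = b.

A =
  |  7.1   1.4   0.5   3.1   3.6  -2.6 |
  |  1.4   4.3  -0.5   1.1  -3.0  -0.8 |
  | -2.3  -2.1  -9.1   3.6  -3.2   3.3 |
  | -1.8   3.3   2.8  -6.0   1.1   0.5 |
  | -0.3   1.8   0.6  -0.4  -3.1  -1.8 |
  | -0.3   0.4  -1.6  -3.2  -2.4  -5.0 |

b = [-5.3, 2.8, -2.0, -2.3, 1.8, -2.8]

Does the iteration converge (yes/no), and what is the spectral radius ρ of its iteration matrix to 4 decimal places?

yes, ρ = 0.9336

A = D + L + U where D = diag(7.1, 4.3, -9.1, -6, -3.1, -5).
Gauss-Seidel: T = -(D+L)⁻¹U, row 0 first, T[0,2] = -(0.5)/(7.1) = -0.0704; later rows by forward substitution.
  T[0,:] = [+0.0000 -0.1972 -0.0704 -0.4366 -0.5070 +0.3662]
  T[1,:] = [+0.0000 +0.0642 +0.1392 -0.1137 +0.8628 +0.0668]
  T[2,:] = [+0.0000 +0.0350 -0.0143 +0.5322 -0.4226 +0.2547]
  T[3,:] = [+0.0000 +0.1108 +0.0910 +0.3168 +0.6128 +0.1291]
  T[4,:] = [+0.0000 +0.0488 +0.0731 +0.0384 +0.3892 -0.5446]
  T[5,:] = [+0.0000 -0.0886 -0.0734 -0.3744 -0.3443 +0.0807]
eigenvalue magnitudes: 0.9336, 0.3468, 0.3468, 0.0258, 0.0200, 0.0000.
ρ(T) = max|λ| = 0.9336; 0.9336 < 1, so it converges for any x₀.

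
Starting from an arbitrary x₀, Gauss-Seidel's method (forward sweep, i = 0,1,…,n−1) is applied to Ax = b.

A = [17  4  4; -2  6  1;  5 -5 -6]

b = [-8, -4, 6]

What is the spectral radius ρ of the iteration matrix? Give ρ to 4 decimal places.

Write A = D+L+U with D = diag(17, 6, -6).
T_GS = -(D+L)⁻¹U: row 0 first, T[0,1] = -(4)/(17) = -0.2353; later rows by forward substitution.
  T[0,:] = [+0.0000 -0.2353 -0.2353]
  T[1,:] = [+0.0000 -0.0784 -0.2451]
  T[2,:] = [+0.0000 -0.1307 +0.0082]
eigenvalue magnitudes: 0.2193, 0.1490, 0.0000.
ρ = 0.2193; 0.2193 < 1 ⇒ converges.

0.2193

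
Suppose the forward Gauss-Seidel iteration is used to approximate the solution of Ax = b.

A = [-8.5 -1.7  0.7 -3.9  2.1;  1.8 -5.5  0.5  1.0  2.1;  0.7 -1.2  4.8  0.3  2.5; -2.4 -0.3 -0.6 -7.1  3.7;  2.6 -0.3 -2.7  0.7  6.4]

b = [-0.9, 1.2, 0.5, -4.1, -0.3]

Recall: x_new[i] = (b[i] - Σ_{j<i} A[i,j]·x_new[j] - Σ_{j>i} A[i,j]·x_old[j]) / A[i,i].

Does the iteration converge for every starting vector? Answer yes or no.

yes

Split A = D + L + U, D = diag(-8.5, -5.5, 4.8, -7.1, 6.4).
GS T = -(D+L)⁻¹U: row 0 first, T[0,4] = -(2.1)/(-8.5) = +0.2471; later rows by forward substitution.
  T[0,:] = [+0.0000  -0.2000  +0.0824  -0.4588  +0.2471]
  T[1,:] = [+0.0000  -0.0655  +0.1179  +0.0317  +0.4627]
  T[2,:] = [+0.0000  +0.0128  +0.0175  +0.0123  -0.4412]
  T[3,:] = [+0.0000  +0.0693  -0.0343  +0.1527  +0.4553]
  T[4,:] = [+0.0000  +0.0760  -0.0168  +0.1764  -0.3146]
|λ(T)| sorted: 0.5128, 0.3353, 0.0569, 0.0246, 0.0000.
ρ(T) = max|λ| = 0.5128; 0.5128 < 1: convergent.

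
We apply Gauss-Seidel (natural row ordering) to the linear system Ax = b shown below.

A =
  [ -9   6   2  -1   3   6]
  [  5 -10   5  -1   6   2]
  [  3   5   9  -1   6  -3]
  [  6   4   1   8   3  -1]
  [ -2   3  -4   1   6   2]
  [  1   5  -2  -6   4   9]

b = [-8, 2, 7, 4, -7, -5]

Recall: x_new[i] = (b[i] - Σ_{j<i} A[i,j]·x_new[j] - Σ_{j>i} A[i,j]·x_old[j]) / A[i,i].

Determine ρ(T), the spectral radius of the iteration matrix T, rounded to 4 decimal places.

1.3702

Diagonal D = diag(-9, -10, 9, 8, 6, 9); L, U strict lower/upper.
Gauss-Seidel: T = -(D+L)⁻¹U, row 0 first, T[0,1] = -(6)/(-9) = +0.6667; later rows by forward substitution.
  T[0,:] = [+0.0000, +0.6667, +0.2222, -0.1111, +0.3333, +0.6667]
  T[1,:] = [+0.0000, +0.3333, +0.6111, -0.1556, +0.7667, +0.5333]
  T[2,:] = [+0.0000, -0.4074, -0.4136, +0.2346, -1.2037, -0.1852]
  T[3,:] = [+0.0000, -0.6157, -0.4205, +0.1318, -0.8579, -0.6185]
  T[4,:] = [+0.0000, -0.1134, -0.4371, +0.1752, -0.9317, -0.3981]
  T[5,:] = [+0.0000, -0.7099, -0.5422, +0.1609, -0.8883, -0.6469]
eigenvalue magnitudes: 1.3702, 0.3892, 0.3892, 0.1886, 0.0131, 0.0000.
ρ(T) = max|λ| = 1.3702; 1.3702 > 1: divergent.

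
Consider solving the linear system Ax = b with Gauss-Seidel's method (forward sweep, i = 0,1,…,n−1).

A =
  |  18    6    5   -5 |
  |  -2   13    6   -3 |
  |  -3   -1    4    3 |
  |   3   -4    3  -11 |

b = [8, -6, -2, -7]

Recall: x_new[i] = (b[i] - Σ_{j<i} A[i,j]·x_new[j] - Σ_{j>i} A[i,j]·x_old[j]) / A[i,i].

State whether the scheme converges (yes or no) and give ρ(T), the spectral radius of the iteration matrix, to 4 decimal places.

Write A = D+L+U with D = diag(18, 13, 4, -11).
GS T = -(D+L)⁻¹U: row 0 first, T[0,2] = -(5)/(18) = -0.2778; later rows by forward substitution.
  T[0,:] = [+0.0000 -0.3333 -0.2778 +0.2778]
  T[1,:] = [+0.0000 -0.0513 -0.5043 +0.2735]
  T[2,:] = [+0.0000 -0.2628 -0.3344 -0.4733]
  T[3,:] = [+0.0000 -0.1439 +0.0164 -0.1528]
|eigenvalues of T|: 0.6320, 0.2231, 0.2231, 0.0000.
ρ(T) = max|λ| = 0.6320; 0.6320 < 1: convergent.

yes, ρ = 0.6320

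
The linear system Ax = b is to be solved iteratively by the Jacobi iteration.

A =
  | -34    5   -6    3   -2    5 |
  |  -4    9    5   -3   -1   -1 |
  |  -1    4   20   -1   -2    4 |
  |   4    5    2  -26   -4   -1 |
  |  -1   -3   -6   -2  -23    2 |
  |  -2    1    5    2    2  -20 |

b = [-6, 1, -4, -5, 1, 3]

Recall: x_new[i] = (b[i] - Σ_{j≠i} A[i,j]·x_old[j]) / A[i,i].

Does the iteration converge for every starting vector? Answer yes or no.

Split A = D + L + U, D = diag(-34, 9, 20, -26, -23, -20).
Jacobi: T = -D⁻¹(L+U), T[1,3] = -(-3)/(9) = +0.3333; T[1,1] = 0.
  T[0,:] = [+0.0000, +0.1471, -0.1765, +0.0882, -0.0588, +0.1471]
  T[1,:] = [+0.4444, +0.0000, -0.5556, +0.3333, +0.1111, +0.1111]
  T[2,:] = [+0.0500, -0.2000, +0.0000, +0.0500, +0.1000, -0.2000]
  T[3,:] = [+0.1538, +0.1923, +0.0769, +0.0000, -0.1538, -0.0385]
  T[4,:] = [-0.0435, -0.1304, -0.2609, -0.0870, +0.0000, +0.0870]
  T[5,:] = [-0.1000, +0.0500, +0.2500, +0.1000, +0.1000, +0.0000]
|roots of det(T-λI)|: 0.5233, 0.2397, 0.2397, 0.1374, 0.0573, 0.0573.
spectral radius ρ = 0.5233; 0.5233 < 1, so it converges for any x₀.

yes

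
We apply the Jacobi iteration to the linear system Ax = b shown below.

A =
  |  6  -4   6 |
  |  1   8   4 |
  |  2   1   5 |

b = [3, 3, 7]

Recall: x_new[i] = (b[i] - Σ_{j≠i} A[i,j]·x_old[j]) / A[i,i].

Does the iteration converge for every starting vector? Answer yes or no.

Diagonal D = diag(6, 8, 5); L, U strict lower/upper.
Jacobi: T = -D⁻¹(L+U), T[2,0] = -(2)/(5) = -0.4000; T[2,2] = 0.
  T[0,:] = [+0.0000  +0.6667  -1.0000]
  T[1,:] = [-0.1250  +0.0000  -0.5000]
  T[2,:] = [-0.4000  -0.2000  +0.0000]
|eigenvalues of T|: 0.7492, 0.3803, 0.3803.
spectral radius ρ = 0.7492; 0.7492 < 1: convergent.

yes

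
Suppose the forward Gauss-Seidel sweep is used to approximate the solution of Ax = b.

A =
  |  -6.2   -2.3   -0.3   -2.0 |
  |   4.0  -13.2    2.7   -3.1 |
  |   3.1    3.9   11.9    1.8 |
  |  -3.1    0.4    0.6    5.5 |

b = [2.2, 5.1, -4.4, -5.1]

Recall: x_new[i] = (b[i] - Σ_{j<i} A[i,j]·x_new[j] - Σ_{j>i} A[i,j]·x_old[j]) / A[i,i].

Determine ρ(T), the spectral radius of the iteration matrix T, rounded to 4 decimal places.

Diagonal D = diag(-6.2, -13.2, 11.9, 5.5); L, U strict lower/upper.
GS T = -(D+L)⁻¹U: row 0 first, T[0,3] = -(-2)/(-6.2) = -0.3226; later rows by forward substitution.
  T[0,:] = [+0.0000, -0.3710, -0.0484, -0.3226]
  T[1,:] = [+0.0000, -0.1124, +0.1899, -0.3326]
  T[2,:] = [+0.0000, +0.1335, -0.0496, +0.0418]
  T[3,:] = [+0.0000, -0.2155, -0.0357, -0.1622]
moduli |λ_i(T)| = 0.4362, 0.1900, 0.0781, 0.0000.
spectral radius ρ = 0.4362; 0.4362 < 1 ⇒ converges.

0.4362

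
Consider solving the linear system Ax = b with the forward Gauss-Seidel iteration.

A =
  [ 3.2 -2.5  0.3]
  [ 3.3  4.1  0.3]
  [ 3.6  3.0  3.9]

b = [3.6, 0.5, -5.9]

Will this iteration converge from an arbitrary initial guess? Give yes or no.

Let D = diag(3.2, 4.1, 3.9); L, U the strict triangles.
T_GS = -(D+L)⁻¹U: row 0 first, T[0,2] = -(0.3)/(3.2) = -0.0938; later rows by forward substitution.
  T[0,:] = [+0.0000 +0.7812 -0.0938]
  T[1,:] = [+0.0000 -0.6288 +0.0023]
  T[2,:] = [+0.0000 -0.2375 +0.0848]
eigenvalue magnitudes: 0.6280, 0.0840, 0.0000.
ρ(T) = max|λ| = 0.6280; 0.6280 < 1 ⇒ converges.

yes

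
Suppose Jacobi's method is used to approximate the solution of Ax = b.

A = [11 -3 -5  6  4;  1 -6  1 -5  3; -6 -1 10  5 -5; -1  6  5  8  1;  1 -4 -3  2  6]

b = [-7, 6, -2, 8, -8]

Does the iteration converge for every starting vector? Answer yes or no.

Let D = diag(11, -6, 10, 8, 6); L, U the strict triangles.
Jacobi T = -D⁻¹(L+U): T[2,3] = -(5)/(10) = -0.5000; T[2,2] = 0.
  T[0,:] = [+0.0000  +0.2727  +0.4545  -0.5455  -0.3636]
  T[1,:] = [+0.1667  +0.0000  +0.1667  -0.8333  +0.5000]
  T[2,:] = [+0.6000  +0.1000  +0.0000  -0.5000  +0.5000]
  T[3,:] = [+0.1250  -0.7500  -0.6250  +0.0000  -0.1250]
  T[4,:] = [-0.1667  +0.6667  +0.5000  -0.3333  +0.0000]
|λ(T)| sorted: 1.4780, 1.1364, 0.4037, 0.2946, 0.2325.
spectral radius ρ = 1.4780; 1.4780 > 1: divergent.

no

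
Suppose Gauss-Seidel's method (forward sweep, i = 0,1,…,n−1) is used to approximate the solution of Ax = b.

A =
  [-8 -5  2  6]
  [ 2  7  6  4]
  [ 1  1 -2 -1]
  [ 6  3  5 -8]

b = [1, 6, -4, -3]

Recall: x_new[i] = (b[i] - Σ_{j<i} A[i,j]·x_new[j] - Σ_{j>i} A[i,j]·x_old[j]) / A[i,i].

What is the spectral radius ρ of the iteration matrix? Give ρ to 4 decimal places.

1.1403

Diagonal D = diag(-8, 7, -2, -8); L, U strict lower/upper.
Gauss-Seidel: T = -(D+L)⁻¹U, row 0 first, T[0,2] = -(2)/(-8) = +0.2500; later rows by forward substitution.
  T[0,:] = [+0.0000  -0.6250  +0.2500  +0.7500]
  T[1,:] = [+0.0000  +0.1786  -0.9286  -0.7857]
  T[2,:] = [+0.0000  -0.2232  -0.3393  -0.5179]
  T[3,:] = [+0.0000  -0.5413  -0.3728  -0.0558]
|λ(T)| sorted: 1.1403, 0.6547, 0.2691, 0.0000.
ρ = 1.1403; 1.1403 > 1, so it fails to converge.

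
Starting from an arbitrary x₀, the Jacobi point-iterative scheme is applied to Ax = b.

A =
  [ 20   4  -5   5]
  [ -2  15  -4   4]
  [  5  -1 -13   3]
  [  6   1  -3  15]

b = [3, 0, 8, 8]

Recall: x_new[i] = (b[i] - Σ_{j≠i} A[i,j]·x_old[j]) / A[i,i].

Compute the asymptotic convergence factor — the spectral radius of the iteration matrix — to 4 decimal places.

A = D + L + U where D = diag(20, 15, -13, 15).
T_J = -D⁻¹(L+U): T[2,1] = -(-1)/(-13) = -0.0769; T[2,2] = 0.
  T[0,:] = [+0.0000  -0.2000  +0.2500  -0.2500]
  T[1,:] = [+0.1333  +0.0000  +0.2667  -0.2667]
  T[2,:] = [+0.3846  -0.0769  +0.0000  +0.2308]
  T[3,:] = [-0.4000  -0.0667  +0.2000  +0.0000]
moduli |λ_i(T)| = 0.6145, 0.2828, 0.2828, 0.2086.
ρ = 0.6145; 0.6145 < 1, so it converges for any x₀.

0.6145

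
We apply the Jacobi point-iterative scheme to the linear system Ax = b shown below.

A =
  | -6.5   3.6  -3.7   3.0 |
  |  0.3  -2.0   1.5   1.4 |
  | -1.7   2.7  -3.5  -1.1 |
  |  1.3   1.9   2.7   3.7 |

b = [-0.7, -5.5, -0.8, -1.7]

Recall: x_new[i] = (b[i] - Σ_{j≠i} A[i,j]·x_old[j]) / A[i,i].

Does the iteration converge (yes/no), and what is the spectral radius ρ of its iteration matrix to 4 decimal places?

A = D + L + U where D = diag(-6.5, -2, -3.5, 3.7).
Jacobi T = -D⁻¹(L+U): T[2,1] = -(2.7)/(-3.5) = +0.7714; T[2,2] = 0.
  T[0,:] = [+0.0000 +0.5538 -0.5692 +0.4615]
  T[1,:] = [+0.1500 +0.0000 +0.7500 +0.7000]
  T[2,:] = [-0.4857 +0.7714 +0.0000 -0.3143]
  T[3,:] = [-0.3514 -0.5135 -0.7297 +0.0000]
|roots of det(T-λI)|: 1.2183, 0.8081, 0.7119, 0.7119.
ρ = 1.2183; 1.2183 > 1 ⇒ diverges.

no, ρ = 1.2183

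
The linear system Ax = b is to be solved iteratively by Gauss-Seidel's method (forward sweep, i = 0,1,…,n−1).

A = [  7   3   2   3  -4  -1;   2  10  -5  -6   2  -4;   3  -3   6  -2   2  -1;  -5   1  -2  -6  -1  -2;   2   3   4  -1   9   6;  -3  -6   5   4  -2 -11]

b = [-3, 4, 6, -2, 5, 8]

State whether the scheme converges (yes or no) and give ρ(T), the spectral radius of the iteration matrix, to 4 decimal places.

no, ρ = 1.6110

A = D + L + U where D = diag(7, 10, 6, -6, 9, -11).
GS T = -(D+L)⁻¹U: row 0 first, T[0,4] = -(-4)/(7) = +0.5714; later rows by forward substitution.
  T[0,:] = [+0.0000, -0.4286, -0.2857, -0.4286, +0.5714, +0.1429]
  T[1,:] = [+0.0000, +0.0857, +0.5571, +0.6857, -0.3143, +0.3714]
  T[2,:] = [+0.0000, +0.2571, +0.4214, +0.8905, -0.7762, +0.2810]
  T[3,:] = [+0.0000, +0.2857, +0.1905, +0.1746, -0.4365, -0.4841]
  T[4,:] = [+0.0000, -0.0159, -0.2884, -0.5097, +0.2743, -1.0009]
  T[5,:] = [+0.0000, +0.2938, +0.0873, +0.3038, -0.5458, -0.1079]
moduli |λ_i(T)| = 1.6110, 0.8057, 0.1575, 0.1029, 0.1029, 0.0000.
ρ(T) = max|λ| = 1.6110; 1.6110 > 1: divergent.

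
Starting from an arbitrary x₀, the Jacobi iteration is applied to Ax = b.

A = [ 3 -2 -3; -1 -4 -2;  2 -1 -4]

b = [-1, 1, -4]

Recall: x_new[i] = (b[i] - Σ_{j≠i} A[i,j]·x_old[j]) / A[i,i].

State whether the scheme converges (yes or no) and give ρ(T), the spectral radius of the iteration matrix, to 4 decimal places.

Write A = D+L+U with D = diag(3, -4, -4).
Jacobi: T = -D⁻¹(L+U), T[0,1] = -(-2)/(3) = +0.6667; T[0,0] = 0.
  T[0,:] = [+0.0000 +0.6667 +1.0000]
  T[1,:] = [-0.2500 +0.0000 -0.5000]
  T[2,:] = [+0.5000 -0.2500 +0.0000]
|λ(T)| sorted: 0.7704, 0.5000, 0.2704.
ρ(T) = max|λ| = 0.7704; 0.7704 < 1: convergent.

yes, ρ = 0.7704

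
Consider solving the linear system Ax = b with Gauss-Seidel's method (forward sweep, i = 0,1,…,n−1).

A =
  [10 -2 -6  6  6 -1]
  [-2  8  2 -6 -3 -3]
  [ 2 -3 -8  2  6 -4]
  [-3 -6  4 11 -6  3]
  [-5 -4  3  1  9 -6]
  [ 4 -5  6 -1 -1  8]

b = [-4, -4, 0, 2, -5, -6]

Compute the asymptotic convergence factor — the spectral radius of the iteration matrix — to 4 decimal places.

Let D = diag(10, 8, -8, 11, 9, 8); L, U the strict triangles.
GS T = -(D+L)⁻¹U: row 0 first, T[0,3] = -(6)/(10) = -0.6000; later rows by forward substitution.
  T[0,:] = [+0.0000 +0.2000 +0.6000 -0.6000 -0.6000 +0.1000]
  T[1,:] = [+0.0000 +0.0500 -0.1000 +0.6000 +0.2250 +0.4000]
  T[2,:] = [+0.0000 +0.0312 +0.1875 -0.1250 +0.5156 -0.6250]
  T[3,:] = [+0.0000 +0.0705 +0.0409 +0.2091 +0.3170 +0.2000]
  T[4,:] = [+0.0000 +0.1151 +0.2218 -0.0482 -0.4404 +1.0861]
  T[5,:] = [+0.0000 -0.0690 -0.4703 +0.7889 +0.0385 +0.8295]
moduli |λ_i(T)| = 1.2728, 0.6922, 0.3077, 0.1216, 0.0690, 0.0000.
spectral radius ρ = 1.2728; 1.2728 > 1: divergent.

1.2728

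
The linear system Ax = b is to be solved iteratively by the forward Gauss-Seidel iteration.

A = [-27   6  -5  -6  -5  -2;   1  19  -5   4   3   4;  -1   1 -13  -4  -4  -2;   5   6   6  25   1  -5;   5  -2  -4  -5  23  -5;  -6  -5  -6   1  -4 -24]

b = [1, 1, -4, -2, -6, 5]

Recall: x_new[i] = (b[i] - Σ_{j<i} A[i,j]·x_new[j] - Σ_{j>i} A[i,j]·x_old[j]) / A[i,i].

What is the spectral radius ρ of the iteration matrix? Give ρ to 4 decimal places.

A = D + L + U where D = diag(-27, 19, -13, 25, 23, -24).
Gauss-Seidel: T = -(D+L)⁻¹U, row 0 first, T[0,1] = -(6)/(-27) = +0.2222; later rows by forward substitution.
  T[0,:] = [+0.0000  +0.2222  -0.1852  -0.2222  -0.1852  -0.0741]
  T[1,:] = [+0.0000  -0.0117  +0.2729  -0.1988  -0.1481  -0.2066]
  T[2,:] = [+0.0000  -0.0180  +0.0352  -0.3059  -0.3048  -0.1640]
  T[3,:] = [+0.0000  -0.0373  -0.0369  +0.1656  +0.1058  +0.3038]
  T[4,:] = [+0.0000  -0.0606  +0.0621  +0.0138  -0.0027  +0.2530]
  T[5,:] = [+0.0000  -0.0401  -0.0313  +0.1780  +0.1582  +0.0731]
eigenvalue magnitudes: 0.5212, 0.1679, 0.1622, 0.1622, 0.0170, 0.0000.
spectral radius ρ = 0.5212; 0.5212 < 1: convergent.

0.5212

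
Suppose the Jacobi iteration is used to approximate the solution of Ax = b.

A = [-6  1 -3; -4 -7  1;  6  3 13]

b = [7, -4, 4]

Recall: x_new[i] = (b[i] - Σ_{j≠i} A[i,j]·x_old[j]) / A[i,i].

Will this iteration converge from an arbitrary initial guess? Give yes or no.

A = D + L + U where D = diag(-6, -7, 13).
Jacobi: T = -D⁻¹(L+U), T[0,2] = -(-3)/(-6) = -0.5000; T[0,0] = 0.
  T[0,:] = [+0.0000  +0.1667  -0.5000]
  T[1,:] = [-0.5714  +0.0000  +0.1429]
  T[2,:] = [-0.4615  -0.2308  +0.0000]
eigenvalue magnitudes: 0.5049, 0.3903, 0.3903.
ρ(T) = max|λ| = 0.5049; 0.5049 < 1, so it converges for any x₀.

yes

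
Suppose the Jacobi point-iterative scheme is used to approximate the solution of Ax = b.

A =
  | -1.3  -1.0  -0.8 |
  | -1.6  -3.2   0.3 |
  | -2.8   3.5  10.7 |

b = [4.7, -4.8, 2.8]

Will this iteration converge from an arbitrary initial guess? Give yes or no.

yes

Diagonal D = diag(-1.3, -3.2, 10.7); L, U strict lower/upper.
T_J = -D⁻¹(L+U): T[2,0] = -(-2.8)/(10.7) = +0.2617; T[2,2] = 0.
  T[0,:] = [+0.0000, -0.7692, -0.6154]
  T[1,:] = [-0.5000, +0.0000, +0.0938]
  T[2,:] = [+0.2617, -0.3271, +0.0000]
eigenvalue magnitudes: 0.6208, 0.4388, 0.4388.
ρ = 0.6208; 0.6208 < 1 ⇒ converges.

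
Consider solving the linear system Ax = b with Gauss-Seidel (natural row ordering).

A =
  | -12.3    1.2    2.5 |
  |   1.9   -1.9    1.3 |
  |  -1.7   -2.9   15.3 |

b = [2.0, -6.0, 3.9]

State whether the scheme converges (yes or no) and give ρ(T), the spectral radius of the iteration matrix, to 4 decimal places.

A = D + L + U where D = diag(-12.3, -1.9, 15.3).
GS T = -(D+L)⁻¹U: row 0 first, T[0,1] = -(1.2)/(-12.3) = +0.0976; later rows by forward substitution.
  T[0,:] = [+0.0000, +0.0976, +0.2033]
  T[1,:] = [+0.0000, +0.0976, +0.8875]
  T[2,:] = [+0.0000, +0.0293, +0.1908]
eigenvalue magnitudes: 0.3121, 0.0238, 0.0000.
ρ(T) = max|λ| = 0.3121; 0.3121 < 1 ⇒ converges.

yes, ρ = 0.3121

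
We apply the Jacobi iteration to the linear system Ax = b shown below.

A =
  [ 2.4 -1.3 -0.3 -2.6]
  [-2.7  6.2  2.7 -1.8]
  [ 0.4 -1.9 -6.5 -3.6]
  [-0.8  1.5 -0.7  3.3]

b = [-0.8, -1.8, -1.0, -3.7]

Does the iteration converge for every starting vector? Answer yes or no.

Split A = D + L + U, D = diag(2.4, 6.2, -6.5, 3.3).
T_J = -D⁻¹(L+U): T[3,1] = -(1.5)/(3.3) = -0.4545; T[3,3] = 0.
  T[0,:] = [+0.0000, +0.5417, +0.1250, +1.0833]
  T[1,:] = [+0.4355, +0.0000, -0.4355, +0.2903]
  T[2,:] = [+0.0615, -0.2923, +0.0000, -0.5538]
  T[3,:] = [+0.2424, -0.4545, +0.2121, +0.0000]
moduli |λ_i(T)| = 0.8905, 0.5875, 0.5875, 0.0784.
spectral radius ρ = 0.8905; 0.8905 < 1 ⇒ converges.

yes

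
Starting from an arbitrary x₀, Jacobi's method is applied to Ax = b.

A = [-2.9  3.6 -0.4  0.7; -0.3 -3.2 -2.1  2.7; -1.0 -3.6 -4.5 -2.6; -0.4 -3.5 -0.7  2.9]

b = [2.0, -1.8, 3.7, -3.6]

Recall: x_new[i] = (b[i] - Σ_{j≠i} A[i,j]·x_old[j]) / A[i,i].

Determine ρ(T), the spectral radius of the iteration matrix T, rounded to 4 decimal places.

1.3353

Diagonal D = diag(-2.9, -3.2, -4.5, 2.9); L, U strict lower/upper.
Jacobi T = -D⁻¹(L+U): T[1,3] = -(2.7)/(-3.2) = +0.8438; T[1,1] = 0.
  T[0,:] = [+0.0000  +1.2414  -0.1379  +0.2414]
  T[1,:] = [-0.0938  +0.0000  -0.6562  +0.8438]
  T[2,:] = [-0.2222  -0.8000  +0.0000  -0.5778]
  T[3,:] = [+0.1379  +1.2069  +0.2414  +0.0000]
|roots of det(T-λI)|: 1.3353, 0.7608, 0.5839, 0.0093.
ρ(T) = max|λ| = 1.3353; 1.3353 > 1, so it fails to converge.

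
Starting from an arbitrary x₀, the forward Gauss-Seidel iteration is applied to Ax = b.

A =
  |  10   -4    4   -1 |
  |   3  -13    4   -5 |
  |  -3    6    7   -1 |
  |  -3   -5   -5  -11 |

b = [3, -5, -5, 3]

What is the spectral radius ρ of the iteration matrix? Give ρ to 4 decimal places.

A = D + L + U where D = diag(10, -13, 7, -11).
GS T = -(D+L)⁻¹U: row 0 first, T[0,2] = -(4)/(10) = -0.4000; later rows by forward substitution.
  T[0,:] = [+0.0000 +0.4000 -0.4000 +0.1000]
  T[1,:] = [+0.0000 +0.0923 +0.2154 -0.3615]
  T[2,:] = [+0.0000 +0.0923 -0.3560 +0.4956]
  T[3,:] = [+0.0000 -0.1930 +0.1730 -0.0882]
moduli |λ_i(T)| = 0.6486, 0.2692, 0.0275, 0.0000.
ρ(T) = max|λ| = 0.6486; 0.6486 < 1 ⇒ converges.

0.6486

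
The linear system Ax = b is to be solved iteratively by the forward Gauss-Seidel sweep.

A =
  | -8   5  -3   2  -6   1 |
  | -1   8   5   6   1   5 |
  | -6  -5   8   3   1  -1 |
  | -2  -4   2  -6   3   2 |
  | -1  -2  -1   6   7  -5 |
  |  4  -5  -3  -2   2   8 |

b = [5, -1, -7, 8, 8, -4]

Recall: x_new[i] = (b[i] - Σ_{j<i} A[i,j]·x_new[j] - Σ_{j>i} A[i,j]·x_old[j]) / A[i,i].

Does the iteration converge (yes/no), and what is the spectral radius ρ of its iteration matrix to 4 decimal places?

no, ρ = 1.1284

Diagonal D = diag(-8, 8, 8, -6, 7, 8); L, U strict lower/upper.
GS T = -(D+L)⁻¹U: row 0 first, T[0,4] = -(-6)/(-8) = -0.7500; later rows by forward substitution.
  T[0,:] = [+0.0000, +0.6250, -0.3750, +0.2500, -0.7500, +0.1250]
  T[1,:] = [+0.0000, +0.0781, -0.6719, -0.7188, -0.2188, -0.6094]
  T[2,:] = [+0.0000, +0.5176, -0.7012, -0.6367, -0.8242, -0.1621]
  T[3,:] = [+0.0000, -0.0879, +0.3392, +0.1836, +0.6211, +0.6439]
  T[4,:] = [+0.0000, +0.2609, -0.6364, -0.4180, -0.8198, -0.0170]
  T[5,:] = [+0.0000, -0.1568, -0.2515, -0.6626, +0.2894, -0.3389]
moduli |λ_i(T)| = 1.1284, 0.8583, 0.8583, 0.1774, 0.1774, 0.0000.
ρ(T) = max|λ| = 1.1284; 1.1284 > 1: divergent.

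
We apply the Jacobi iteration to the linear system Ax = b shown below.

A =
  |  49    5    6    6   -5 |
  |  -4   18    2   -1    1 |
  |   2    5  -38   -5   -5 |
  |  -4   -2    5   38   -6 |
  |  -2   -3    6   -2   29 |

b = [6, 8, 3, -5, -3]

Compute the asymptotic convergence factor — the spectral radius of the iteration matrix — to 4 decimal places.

Split A = D + L + U, D = diag(49, 18, -38, 38, 29).
Jacobi: T = -D⁻¹(L+U), T[2,0] = -(2)/(-38) = +0.0526; T[2,2] = 0.
  T[0,:] = [+0.0000 -0.1020 -0.1224 -0.1224 +0.1020]
  T[1,:] = [+0.2222 +0.0000 -0.1111 +0.0556 -0.0556]
  T[2,:] = [+0.0526 +0.1316 +0.0000 -0.1316 -0.1316]
  T[3,:] = [+0.1053 +0.0526 -0.1316 +0.0000 +0.1579]
  T[4,:] = [+0.0690 +0.1034 -0.2069 +0.0690 +0.0000]
eigenvalue magnitudes: 0.2775, 0.2076, 0.2076, 0.1688, 0.1688.
ρ(T) = max|λ| = 0.2775; 0.2775 < 1: convergent.

0.2775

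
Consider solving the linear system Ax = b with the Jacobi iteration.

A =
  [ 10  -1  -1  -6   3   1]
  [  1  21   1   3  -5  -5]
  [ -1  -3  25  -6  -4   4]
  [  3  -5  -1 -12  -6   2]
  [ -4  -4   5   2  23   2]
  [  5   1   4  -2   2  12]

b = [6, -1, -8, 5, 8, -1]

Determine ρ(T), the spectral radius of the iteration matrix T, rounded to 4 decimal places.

Diagonal D = diag(10, 21, 25, -12, 23, 12); L, U strict lower/upper.
T_J = -D⁻¹(L+U): T[3,1] = -(-5)/(-12) = -0.4167; T[3,3] = 0.
  T[0,:] = [+0.0000  +0.1000  +0.1000  +0.6000  -0.3000  -0.1000]
  T[1,:] = [-0.0476  +0.0000  -0.0476  -0.1429  +0.2381  +0.2381]
  T[2,:] = [+0.0400  +0.1200  +0.0000  +0.2400  +0.1600  -0.1600]
  T[3,:] = [+0.2500  -0.4167  -0.0833  +0.0000  -0.5000  +0.1667]
  T[4,:] = [+0.1739  +0.1739  -0.2174  -0.0870  +0.0000  -0.0870]
  T[5,:] = [-0.4167  -0.0833  -0.3333  +0.1667  -0.1667  +0.0000]
eigenvalue magnitudes: 0.6489, 0.5417, 0.3854, 0.3854, 0.2658, 0.2658.
ρ(T) = max|λ| = 0.6489; 0.6489 < 1 ⇒ converges.

0.6489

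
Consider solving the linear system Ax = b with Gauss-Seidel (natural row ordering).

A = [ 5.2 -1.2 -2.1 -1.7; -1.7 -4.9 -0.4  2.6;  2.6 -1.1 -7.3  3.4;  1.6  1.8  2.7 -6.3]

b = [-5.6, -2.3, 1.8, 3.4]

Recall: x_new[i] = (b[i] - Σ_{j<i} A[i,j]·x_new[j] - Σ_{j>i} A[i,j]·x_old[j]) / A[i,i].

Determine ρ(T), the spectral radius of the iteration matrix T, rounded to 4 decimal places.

Diagonal D = diag(5.2, -4.9, -7.3, -6.3); L, U strict lower/upper.
T_GS = -(D+L)⁻¹U: row 0 first, T[0,2] = -(-2.1)/(5.2) = +0.4038; later rows by forward substitution.
  T[0,:] = [+0.0000 +0.2308 +0.4038 +0.3269]
  T[1,:] = [+0.0000 -0.0801 -0.2217 +0.4172]
  T[2,:] = [+0.0000 +0.0943 +0.1772 +0.5193]
  T[3,:] = [+0.0000 +0.0761 +0.1152 +0.4248]
|λ(T)| sorted: 0.5895, 0.1039, 0.0364, 0.0000.
ρ = 0.5895; 0.5895 < 1: convergent.

0.5895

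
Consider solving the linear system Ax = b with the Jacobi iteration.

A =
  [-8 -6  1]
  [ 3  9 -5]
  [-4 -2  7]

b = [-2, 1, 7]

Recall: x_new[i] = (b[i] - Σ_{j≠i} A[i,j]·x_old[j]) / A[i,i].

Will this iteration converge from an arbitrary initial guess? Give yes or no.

Split A = D + L + U, D = diag(-8, 9, 7).
Jacobi T = -D⁻¹(L+U): T[0,1] = -(-6)/(-8) = -0.7500; T[0,0] = 0.
  T[0,:] = [+0.0000, -0.7500, +0.1250]
  T[1,:] = [-0.3333, +0.0000, +0.5556]
  T[2,:] = [+0.5714, +0.2857, +0.0000]
|λ(T)| sorted: 0.8751, 0.5345, 0.5345.
ρ(T) = max|λ| = 0.8751; 0.8751 < 1 ⇒ converges.

yes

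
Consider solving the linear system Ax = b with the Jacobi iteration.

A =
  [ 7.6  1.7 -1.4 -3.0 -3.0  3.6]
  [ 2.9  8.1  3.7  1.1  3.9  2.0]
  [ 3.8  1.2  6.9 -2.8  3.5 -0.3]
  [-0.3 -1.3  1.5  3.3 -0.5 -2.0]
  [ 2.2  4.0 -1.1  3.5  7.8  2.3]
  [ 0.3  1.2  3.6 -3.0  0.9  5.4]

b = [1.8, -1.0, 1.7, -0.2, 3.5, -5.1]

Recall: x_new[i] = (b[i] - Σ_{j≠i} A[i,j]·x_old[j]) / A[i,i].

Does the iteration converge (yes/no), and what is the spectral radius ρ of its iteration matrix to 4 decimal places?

no, ρ = 1.1224

Split A = D + L + U, D = diag(7.6, 8.1, 6.9, 3.3, 7.8, 5.4).
T_J = -D⁻¹(L+U): T[0,1] = -(1.7)/(7.6) = -0.2237; T[0,0] = 0.
  T[0,:] = [+0.0000 -0.2237 +0.1842 +0.3947 +0.3947 -0.4737]
  T[1,:] = [-0.3580 +0.0000 -0.4568 -0.1358 -0.4815 -0.2469]
  T[2,:] = [-0.5507 -0.1739 +0.0000 +0.4058 -0.5072 +0.0435]
  T[3,:] = [+0.0909 +0.3939 -0.4545 +0.0000 +0.1515 +0.6061]
  T[4,:] = [-0.2821 -0.5128 +0.1410 -0.4487 +0.0000 -0.2949]
  T[5,:] = [-0.0556 -0.2222 -0.6667 +0.5556 -0.1667 +0.0000]
|roots of det(T-λI)|: 1.1224, 0.8629, 0.8629, 0.4475, 0.4475, 0.4331.
spectral radius ρ = 1.1224; 1.1224 > 1: divergent.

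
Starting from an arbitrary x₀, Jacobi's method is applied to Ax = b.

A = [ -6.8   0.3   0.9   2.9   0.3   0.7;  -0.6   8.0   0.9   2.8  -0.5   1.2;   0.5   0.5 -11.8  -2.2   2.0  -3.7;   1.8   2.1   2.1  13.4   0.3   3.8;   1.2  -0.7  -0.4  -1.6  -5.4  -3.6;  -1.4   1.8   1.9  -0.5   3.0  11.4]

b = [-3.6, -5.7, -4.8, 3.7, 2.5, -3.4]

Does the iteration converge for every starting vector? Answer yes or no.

Split A = D + L + U, D = diag(-6.8, 8, -11.8, 13.4, -5.4, 11.4).
Jacobi T = -D⁻¹(L+U): T[1,3] = -(2.8)/(8) = -0.3500; T[1,1] = 0.
  T[0,:] = [+0.0000 +0.0441 +0.1324 +0.4265 +0.0441 +0.1029]
  T[1,:] = [+0.0750 +0.0000 -0.1125 -0.3500 +0.0625 -0.1500]
  T[2,:] = [+0.0424 +0.0424 +0.0000 -0.1864 +0.1695 -0.3136]
  T[3,:] = [-0.1343 -0.1567 -0.1567 +0.0000 -0.0224 -0.2836]
  T[4,:] = [+0.2222 -0.1296 -0.0741 -0.2963 +0.0000 -0.6667]
  T[5,:] = [+0.1228 -0.1579 -0.1667 +0.0439 -0.2632 +0.0000]
eigenvalue magnitudes: 0.6271, 0.4971, 0.2616, 0.2616, 0.0466, 0.0466.
spectral radius ρ = 0.6271; 0.6271 < 1 ⇒ converges.

yes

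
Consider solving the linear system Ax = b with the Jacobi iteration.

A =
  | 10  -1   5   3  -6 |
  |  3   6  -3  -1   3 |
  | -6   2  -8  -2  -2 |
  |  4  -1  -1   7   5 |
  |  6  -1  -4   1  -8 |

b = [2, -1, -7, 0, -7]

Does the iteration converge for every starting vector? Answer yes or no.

no

A = D + L + U where D = diag(10, 6, -8, 7, -8).
Jacobi T = -D⁻¹(L+U): T[0,3] = -(3)/(10) = -0.3000; T[0,0] = 0.
  T[0,:] = [+0.0000 +0.1000 -0.5000 -0.3000 +0.6000]
  T[1,:] = [-0.5000 +0.0000 +0.5000 +0.1667 -0.5000]
  T[2,:] = [-0.7500 +0.2500 +0.0000 -0.2500 -0.2500]
  T[3,:] = [-0.5714 +0.1429 +0.1429 +0.0000 -0.7143]
  T[4,:] = [+0.7500 -0.1250 -0.5000 +0.1250 +0.0000]
moduli |λ_i(T)| = 1.2247, 0.8133, 0.3938, 0.0239, 0.0239.
spectral radius ρ = 1.2247; 1.2247 > 1: divergent.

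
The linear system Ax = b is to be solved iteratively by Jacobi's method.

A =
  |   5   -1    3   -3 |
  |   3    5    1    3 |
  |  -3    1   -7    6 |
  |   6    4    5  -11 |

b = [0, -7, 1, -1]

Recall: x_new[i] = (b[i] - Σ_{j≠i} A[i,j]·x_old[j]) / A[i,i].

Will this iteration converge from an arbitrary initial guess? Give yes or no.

no

Split A = D + L + U, D = diag(5, 5, -7, -11).
Jacobi: T = -D⁻¹(L+U), T[1,2] = -(1)/(5) = -0.2000; T[1,1] = 0.
  T[0,:] = [+0.0000, +0.2000, -0.6000, +0.6000]
  T[1,:] = [-0.6000, +0.0000, -0.2000, -0.6000]
  T[2,:] = [-0.4286, +0.1429, +0.0000, +0.8571]
  T[3,:] = [+0.5455, +0.3636, +0.4545, +0.0000]
|λ(T)| sorted: 1.1566, 0.6299, 0.6299, 0.5501.
spectral radius ρ = 1.1566; 1.1566 > 1 ⇒ diverges.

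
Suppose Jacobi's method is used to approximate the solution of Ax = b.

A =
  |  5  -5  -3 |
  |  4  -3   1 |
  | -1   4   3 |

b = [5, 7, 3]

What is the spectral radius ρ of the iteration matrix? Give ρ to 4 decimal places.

Diagonal D = diag(5, -3, 3); L, U strict lower/upper.
Jacobi T = -D⁻¹(L+U): T[0,1] = -(-5)/(5) = +1.0000; T[0,0] = 0.
  T[0,:] = [+0.0000  +1.0000  +0.6000]
  T[1,:] = [+1.3333  +0.0000  +0.3333]
  T[2,:] = [+0.3333  -1.3333  +0.0000]
eigenvalue magnitudes: 1.3420, 0.8438, 0.8438.
spectral radius ρ = 1.3420; 1.3420 > 1, so it fails to converge.

1.3420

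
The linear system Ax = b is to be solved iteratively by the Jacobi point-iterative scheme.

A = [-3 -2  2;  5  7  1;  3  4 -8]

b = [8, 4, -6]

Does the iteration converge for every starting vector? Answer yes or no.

Write A = D+L+U with D = diag(-3, 7, -8).
T_J = -D⁻¹(L+U): T[1,0] = -(5)/(7) = -0.7143; T[1,1] = 0.
  T[0,:] = [+0.0000  -0.6667  +0.6667]
  T[1,:] = [-0.7143  +0.0000  -0.1429]
  T[2,:] = [+0.3750  +0.5000  +0.0000]
|roots of det(T-λI)|: 0.9336, 0.5000, 0.4336.
spectral radius ρ = 0.9336; 0.9336 < 1, so it converges for any x₀.

yes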